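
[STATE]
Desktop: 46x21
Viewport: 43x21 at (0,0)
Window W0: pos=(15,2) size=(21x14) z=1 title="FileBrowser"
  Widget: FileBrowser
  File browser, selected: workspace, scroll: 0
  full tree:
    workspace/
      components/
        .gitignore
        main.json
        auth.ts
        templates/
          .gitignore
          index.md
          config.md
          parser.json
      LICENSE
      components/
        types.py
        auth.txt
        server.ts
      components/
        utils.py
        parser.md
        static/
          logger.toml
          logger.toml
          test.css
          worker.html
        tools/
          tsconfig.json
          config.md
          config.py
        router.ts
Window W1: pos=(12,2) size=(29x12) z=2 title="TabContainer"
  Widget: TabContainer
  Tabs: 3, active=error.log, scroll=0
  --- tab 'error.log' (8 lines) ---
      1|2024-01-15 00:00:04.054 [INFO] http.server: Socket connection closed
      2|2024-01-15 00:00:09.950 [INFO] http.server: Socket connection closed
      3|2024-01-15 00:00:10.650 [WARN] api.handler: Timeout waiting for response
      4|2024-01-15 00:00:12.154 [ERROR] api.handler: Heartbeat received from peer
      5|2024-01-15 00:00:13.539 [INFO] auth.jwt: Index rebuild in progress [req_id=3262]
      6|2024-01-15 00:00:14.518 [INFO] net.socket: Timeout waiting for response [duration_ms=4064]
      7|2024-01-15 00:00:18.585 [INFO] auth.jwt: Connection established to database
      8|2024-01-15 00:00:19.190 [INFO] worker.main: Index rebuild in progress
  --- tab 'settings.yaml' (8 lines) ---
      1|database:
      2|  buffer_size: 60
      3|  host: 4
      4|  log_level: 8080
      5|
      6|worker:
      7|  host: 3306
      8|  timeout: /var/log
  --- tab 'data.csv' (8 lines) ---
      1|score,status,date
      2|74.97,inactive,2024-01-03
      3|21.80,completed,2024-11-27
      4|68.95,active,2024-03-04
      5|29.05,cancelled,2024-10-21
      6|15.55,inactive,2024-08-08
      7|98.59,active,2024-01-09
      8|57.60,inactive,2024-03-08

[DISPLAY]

                                           
                                           
            ┏━━━━━━━━━━━━━━━━━━━━━━━━━━━┓  
            ┃ TabContainer              ┃  
            ┠───────────────────────────┨  
            ┃[error.log]│ settings.yaml ┃  
            ┃───────────────────────────┃  
            ┃2024-01-15 00:00:04.054 [IN┃  
            ┃2024-01-15 00:00:09.950 [IN┃  
            ┃2024-01-15 00:00:10.650 [WA┃  
            ┃2024-01-15 00:00:12.154 [ER┃  
            ┃2024-01-15 00:00:13.539 [IN┃  
            ┃2024-01-15 00:00:14.518 [IN┃  
            ┗━━━━━━━━━━━━━━━━━━━━━━━━━━━┛  
               ┃                   ┃       
               ┗━━━━━━━━━━━━━━━━━━━┛       
                                           
                                           
                                           
                                           
                                           


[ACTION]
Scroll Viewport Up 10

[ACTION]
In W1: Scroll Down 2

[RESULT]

                                           
                                           
            ┏━━━━━━━━━━━━━━━━━━━━━━━━━━━┓  
            ┃ TabContainer              ┃  
            ┠───────────────────────────┨  
            ┃[error.log]│ settings.yaml ┃  
            ┃───────────────────────────┃  
            ┃2024-01-15 00:00:10.650 [WA┃  
            ┃2024-01-15 00:00:12.154 [ER┃  
            ┃2024-01-15 00:00:13.539 [IN┃  
            ┃2024-01-15 00:00:14.518 [IN┃  
            ┃2024-01-15 00:00:18.585 [IN┃  
            ┃2024-01-15 00:00:19.190 [IN┃  
            ┗━━━━━━━━━━━━━━━━━━━━━━━━━━━┛  
               ┃                   ┃       
               ┗━━━━━━━━━━━━━━━━━━━┛       
                                           
                                           
                                           
                                           
                                           


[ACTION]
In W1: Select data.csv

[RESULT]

                                           
                                           
            ┏━━━━━━━━━━━━━━━━━━━━━━━━━━━┓  
            ┃ TabContainer              ┃  
            ┠───────────────────────────┨  
            ┃ error.log │ settings.yaml ┃  
            ┃───────────────────────────┃  
            ┃score,status,date          ┃  
            ┃74.97,inactive,2024-01-03  ┃  
            ┃21.80,completed,2024-11-27 ┃  
            ┃68.95,active,2024-03-04    ┃  
            ┃29.05,cancelled,2024-10-21 ┃  
            ┃15.55,inactive,2024-08-08  ┃  
            ┗━━━━━━━━━━━━━━━━━━━━━━━━━━━┛  
               ┃                   ┃       
               ┗━━━━━━━━━━━━━━━━━━━┛       
                                           
                                           
                                           
                                           
                                           


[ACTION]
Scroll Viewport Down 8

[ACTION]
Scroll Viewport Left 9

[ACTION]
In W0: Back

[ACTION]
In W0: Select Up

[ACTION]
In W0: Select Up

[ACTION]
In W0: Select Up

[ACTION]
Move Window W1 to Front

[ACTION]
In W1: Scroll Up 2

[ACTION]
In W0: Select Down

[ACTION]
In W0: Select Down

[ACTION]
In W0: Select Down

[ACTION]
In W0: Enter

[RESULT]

                                           
                                           
            ┏━━━━━━━━━━━━━━━━━━━━━━━━━━━┓  
            ┃ TabContainer              ┃  
            ┠───────────────────────────┨  
            ┃ error.log │ settings.yaml ┃  
            ┃───────────────────────────┃  
            ┃score,status,date          ┃  
            ┃74.97,inactive,2024-01-03  ┃  
            ┃21.80,completed,2024-11-27 ┃  
            ┃68.95,active,2024-03-04    ┃  
            ┃29.05,cancelled,2024-10-21 ┃  
            ┃15.55,inactive,2024-08-08  ┃  
            ┗━━━━━━━━━━━━━━━━━━━━━━━━━━━┛  
               ┃      auth.txt     ┃       
               ┗━━━━━━━━━━━━━━━━━━━┛       
                                           
                                           
                                           
                                           
                                           


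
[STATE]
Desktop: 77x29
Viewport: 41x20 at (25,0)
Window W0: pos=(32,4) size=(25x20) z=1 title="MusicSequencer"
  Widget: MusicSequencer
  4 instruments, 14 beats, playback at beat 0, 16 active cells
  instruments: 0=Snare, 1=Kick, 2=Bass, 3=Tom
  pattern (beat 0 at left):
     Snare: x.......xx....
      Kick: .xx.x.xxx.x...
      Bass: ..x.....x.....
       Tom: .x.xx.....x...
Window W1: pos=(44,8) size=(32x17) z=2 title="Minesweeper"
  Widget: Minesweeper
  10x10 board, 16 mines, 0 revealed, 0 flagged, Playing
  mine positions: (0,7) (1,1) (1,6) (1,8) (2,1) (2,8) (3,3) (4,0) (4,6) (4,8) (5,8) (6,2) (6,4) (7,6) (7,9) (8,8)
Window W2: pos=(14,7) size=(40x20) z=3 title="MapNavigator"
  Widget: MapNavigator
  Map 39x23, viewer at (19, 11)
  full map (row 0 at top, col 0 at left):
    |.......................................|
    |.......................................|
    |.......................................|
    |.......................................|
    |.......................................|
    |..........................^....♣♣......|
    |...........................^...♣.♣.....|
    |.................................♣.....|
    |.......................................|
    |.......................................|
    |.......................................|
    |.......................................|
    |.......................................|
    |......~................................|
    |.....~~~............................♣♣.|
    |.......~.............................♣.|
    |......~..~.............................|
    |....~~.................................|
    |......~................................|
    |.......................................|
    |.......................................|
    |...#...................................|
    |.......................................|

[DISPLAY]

                                         
                                         
                                         
                                         
       ┏━━━━━━━━━━━━━━━━━━━━━━━┓         
       ┃ MusicSequencer        ┃         
       ┠───────────────────────┨         
━━━━━━━━━━━━━━━━━━━━━━━━━━━━┓  ┃         
tor                         ┃━━━━━━━━━━━━
────────────────────────────┨per         
............................┃────────────
............................┃■           
................^....♣♣.....┃■           
.................^...♣.♣....┃■           
.......................♣....┃■           
............................┃■           
............................┃■           
............................┃■           
.........@..................┃■           
............................┃■           


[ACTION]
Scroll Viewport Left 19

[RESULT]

                                         
                                         
                                         
                                         
                          ┏━━━━━━━━━━━━━━
                          ┃ MusicSequence
                          ┠──────────────
        ┏━━━━━━━━━━━━━━━━━━━━━━━━━━━━━━━━
        ┃ MapNavigator                   
        ┠────────────────────────────────
        ┃................................
        ┃................................
        ┃..........................^....♣
        ┃...........................^...♣
        ┃................................
        ┃................................
        ┃................................
        ┃................................
        ┃...................@............
        ┃................................


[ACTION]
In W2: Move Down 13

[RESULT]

                                         
                                         
                                         
                                         
                          ┏━━━━━━━━━━━━━━
                          ┃ MusicSequence
                          ┠──────────────
        ┏━━━━━━━━━━━━━━━━━━━━━━━━━━━━━━━━
        ┃ MapNavigator                   
        ┠────────────────────────────────
        ┃.....~~~........................
        ┃.......~........................
        ┃......~..~......................
        ┃....~~..........................
        ┃......~.........................
        ┃................................
        ┃................................
        ┃...#............................
        ┃...................@............
        ┃                                


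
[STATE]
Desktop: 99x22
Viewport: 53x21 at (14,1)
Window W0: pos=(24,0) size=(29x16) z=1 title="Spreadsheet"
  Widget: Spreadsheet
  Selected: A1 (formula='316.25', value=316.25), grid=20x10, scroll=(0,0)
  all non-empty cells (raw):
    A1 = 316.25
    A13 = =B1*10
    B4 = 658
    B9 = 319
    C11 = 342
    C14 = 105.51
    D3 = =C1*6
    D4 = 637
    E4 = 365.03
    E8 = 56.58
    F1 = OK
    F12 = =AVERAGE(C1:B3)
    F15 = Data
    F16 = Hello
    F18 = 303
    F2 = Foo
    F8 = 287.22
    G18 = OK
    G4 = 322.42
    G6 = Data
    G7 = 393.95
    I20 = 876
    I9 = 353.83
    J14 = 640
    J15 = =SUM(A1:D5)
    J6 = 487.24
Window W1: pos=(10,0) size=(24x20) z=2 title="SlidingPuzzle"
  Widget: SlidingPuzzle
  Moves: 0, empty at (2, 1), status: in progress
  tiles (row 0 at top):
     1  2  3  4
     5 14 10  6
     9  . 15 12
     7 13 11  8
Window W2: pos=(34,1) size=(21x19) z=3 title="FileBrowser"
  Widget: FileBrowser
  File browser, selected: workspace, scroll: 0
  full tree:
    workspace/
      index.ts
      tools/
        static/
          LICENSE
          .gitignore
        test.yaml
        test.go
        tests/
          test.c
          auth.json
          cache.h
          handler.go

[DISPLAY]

idingPuzzle        ┃┏━━━━━━━━━━━━━━━━━━━┓            
───────────────────┨┃ FileBrowser       ┃            
──┬────┬────┬────┐ ┃┠───────────────────┨            
1 │  2 │  3 │  4 │ ┃┃> [-] workspace/   ┃            
──┼────┼────┼────┤ ┃┃    index.ts       ┃            
5 │ 14 │ 10 │  6 │ ┃┃    [+] tools/     ┃            
──┼────┼────┼────┤ ┃┃                   ┃            
9 │    │ 15 │ 12 │ ┃┃                   ┃            
──┼────┼────┼────┤ ┃┃                   ┃            
7 │ 13 │ 11 │  8 │ ┃┃                   ┃            
──┴────┴────┴────┘ ┃┃                   ┃            
es: 0              ┃┃                   ┃            
                   ┃┃                   ┃            
                   ┃┃                   ┃            
                   ┃┃                   ┃            
                   ┃┃                   ┃            
                   ┃┃                   ┃            
                   ┃┃                   ┃            
━━━━━━━━━━━━━━━━━━━┛┗━━━━━━━━━━━━━━━━━━━┛            
                                                     
                                                     


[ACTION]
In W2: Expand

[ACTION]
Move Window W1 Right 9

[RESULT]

     ┃ SlidingPuzzle┏━━━━━━━━━━━━━━━━━━━┓            
     ┠──────────────┃ FileBrowser       ┃            
     ┃┌────┬────┬───┠───────────────────┨            
     ┃│  1 │  2 │  3┃> [-] workspace/   ┃            
     ┃├────┼────┼───┃    index.ts       ┃            
     ┃│  5 │ 14 │ 10┃    [+] tools/     ┃            
     ┃├────┼────┼───┃                   ┃            
     ┃│  9 │    │ 15┃                   ┃            
     ┃├────┼────┼───┃                   ┃            
     ┃│  7 │ 13 │ 11┃                   ┃            
     ┃└────┴────┴───┃                   ┃            
     ┃Moves: 0      ┃                   ┃            
     ┃              ┃                   ┃            
     ┃              ┃                   ┃            
     ┃              ┃                   ┃            
     ┃              ┃                   ┃            
     ┃              ┃                   ┃            
     ┃              ┃                   ┃            
     ┗━━━━━━━━━━━━━━┗━━━━━━━━━━━━━━━━━━━┛            
                                                     
                                                     


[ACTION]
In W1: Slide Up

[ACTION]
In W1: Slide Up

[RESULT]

     ┃ SlidingPuzzle┏━━━━━━━━━━━━━━━━━━━┓            
     ┠──────────────┃ FileBrowser       ┃            
     ┃┌────┬────┬───┠───────────────────┨            
     ┃│  1 │  2 │  3┃> [-] workspace/   ┃            
     ┃├────┼────┼───┃    index.ts       ┃            
     ┃│  5 │ 14 │ 10┃    [+] tools/     ┃            
     ┃├────┼────┼───┃                   ┃            
     ┃│  9 │ 13 │ 15┃                   ┃            
     ┃├────┼────┼───┃                   ┃            
     ┃│  7 │    │ 11┃                   ┃            
     ┃└────┴────┴───┃                   ┃            
     ┃Moves: 1      ┃                   ┃            
     ┃              ┃                   ┃            
     ┃              ┃                   ┃            
     ┃              ┃                   ┃            
     ┃              ┃                   ┃            
     ┃              ┃                   ┃            
     ┃              ┃                   ┃            
     ┗━━━━━━━━━━━━━━┗━━━━━━━━━━━━━━━━━━━┛            
                                                     
                                                     


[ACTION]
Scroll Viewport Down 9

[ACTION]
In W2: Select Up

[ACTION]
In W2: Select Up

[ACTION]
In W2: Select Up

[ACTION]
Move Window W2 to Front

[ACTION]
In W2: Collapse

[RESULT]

     ┃ SlidingPuzzle┏━━━━━━━━━━━━━━━━━━━┓            
     ┠──────────────┃ FileBrowser       ┃            
     ┃┌────┬────┬───┠───────────────────┨            
     ┃│  1 │  2 │  3┃> [+] workspace/   ┃            
     ┃├────┼────┼───┃                   ┃            
     ┃│  5 │ 14 │ 10┃                   ┃            
     ┃├────┼────┼───┃                   ┃            
     ┃│  9 │ 13 │ 15┃                   ┃            
     ┃├────┼────┼───┃                   ┃            
     ┃│  7 │    │ 11┃                   ┃            
     ┃└────┴────┴───┃                   ┃            
     ┃Moves: 1      ┃                   ┃            
     ┃              ┃                   ┃            
     ┃              ┃                   ┃            
     ┃              ┃                   ┃            
     ┃              ┃                   ┃            
     ┃              ┃                   ┃            
     ┃              ┃                   ┃            
     ┗━━━━━━━━━━━━━━┗━━━━━━━━━━━━━━━━━━━┛            
                                                     
                                                     


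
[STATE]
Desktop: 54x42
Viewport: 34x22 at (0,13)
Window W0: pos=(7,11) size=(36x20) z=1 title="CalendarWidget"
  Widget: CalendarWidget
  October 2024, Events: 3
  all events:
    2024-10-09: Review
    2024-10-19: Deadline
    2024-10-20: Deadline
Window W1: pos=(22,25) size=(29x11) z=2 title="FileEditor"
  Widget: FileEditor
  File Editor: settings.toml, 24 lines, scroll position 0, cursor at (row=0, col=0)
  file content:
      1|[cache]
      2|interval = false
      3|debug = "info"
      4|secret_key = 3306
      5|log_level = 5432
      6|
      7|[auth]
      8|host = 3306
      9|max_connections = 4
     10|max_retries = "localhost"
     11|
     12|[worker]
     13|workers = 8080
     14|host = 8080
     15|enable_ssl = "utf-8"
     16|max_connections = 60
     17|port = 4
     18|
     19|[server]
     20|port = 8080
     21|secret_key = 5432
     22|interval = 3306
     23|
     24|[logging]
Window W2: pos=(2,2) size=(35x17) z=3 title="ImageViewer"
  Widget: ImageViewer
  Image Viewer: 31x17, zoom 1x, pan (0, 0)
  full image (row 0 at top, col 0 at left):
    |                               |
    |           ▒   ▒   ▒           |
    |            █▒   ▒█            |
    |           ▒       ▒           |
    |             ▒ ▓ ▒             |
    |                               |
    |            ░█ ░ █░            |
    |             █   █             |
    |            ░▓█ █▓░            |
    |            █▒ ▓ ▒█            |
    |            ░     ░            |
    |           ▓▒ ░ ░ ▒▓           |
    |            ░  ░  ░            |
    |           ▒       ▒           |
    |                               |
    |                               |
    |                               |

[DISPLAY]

  ┃            ░▓█ █▓░            
  ┃            █▒ ▓ ▒█            
  ┃            ░     ░            
  ┃           ▓▒ ░ ░ ▒▓           
  ┃            ░  ░  ░            
  ┗━━━━━━━━━━━━━━━━━━━━━━━━━━━━━━━
       ┃21 22 23 24 25 26 27      
       ┃28 29 30 31               
       ┃                          
       ┃                          
       ┃                          
       ┃                          
       ┃              ┏━━━━━━━━━━━
       ┃              ┃ FileEditor
       ┃              ┠───────────
       ┃              ┃█cache]    
       ┃              ┃interval = 
       ┗━━━━━━━━━━━━━━┃debug = "in
                      ┃secret_key 
                      ┃log_level =
                      ┃           
                      ┃[auth]     


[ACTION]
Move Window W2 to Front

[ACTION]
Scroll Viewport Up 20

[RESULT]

                                  
                                  
  ┏━━━━━━━━━━━━━━━━━━━━━━━━━━━━━━━
  ┃ ImageViewer                   
  ┠───────────────────────────────
  ┃                               
  ┃           ▒   ▒   ▒           
  ┃            █▒   ▒█            
  ┃           ▒       ▒           
  ┃             ▒ ▓ ▒             
  ┃                               
  ┃            ░█ ░ █░            
  ┃             █   █             
  ┃            ░▓█ █▓░            
  ┃            █▒ ▓ ▒█            
  ┃            ░     ░            
  ┃           ▓▒ ░ ░ ▒▓           
  ┃            ░  ░  ░            
  ┗━━━━━━━━━━━━━━━━━━━━━━━━━━━━━━━
       ┃21 22 23 24 25 26 27      
       ┃28 29 30 31               
       ┃                          


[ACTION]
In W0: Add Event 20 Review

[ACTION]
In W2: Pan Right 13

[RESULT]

                                  
                                  
  ┏━━━━━━━━━━━━━━━━━━━━━━━━━━━━━━━
  ┃ ImageViewer                   
  ┠───────────────────────────────
  ┃                               
  ┃  ▒   ▒                        
  ┃▒   ▒█                         
  ┃      ▒                        
  ┃▒ ▓ ▒                          
  ┃                               
  ┃█ ░ █░                         
  ┃█   █                          
  ┃▓█ █▓░                         
  ┃▒ ▓ ▒█                         
  ┃     ░                         
  ┃ ░ ░ ▒▓                        
  ┃  ░  ░                         
  ┗━━━━━━━━━━━━━━━━━━━━━━━━━━━━━━━
       ┃21 22 23 24 25 26 27      
       ┃28 29 30 31               
       ┃                          


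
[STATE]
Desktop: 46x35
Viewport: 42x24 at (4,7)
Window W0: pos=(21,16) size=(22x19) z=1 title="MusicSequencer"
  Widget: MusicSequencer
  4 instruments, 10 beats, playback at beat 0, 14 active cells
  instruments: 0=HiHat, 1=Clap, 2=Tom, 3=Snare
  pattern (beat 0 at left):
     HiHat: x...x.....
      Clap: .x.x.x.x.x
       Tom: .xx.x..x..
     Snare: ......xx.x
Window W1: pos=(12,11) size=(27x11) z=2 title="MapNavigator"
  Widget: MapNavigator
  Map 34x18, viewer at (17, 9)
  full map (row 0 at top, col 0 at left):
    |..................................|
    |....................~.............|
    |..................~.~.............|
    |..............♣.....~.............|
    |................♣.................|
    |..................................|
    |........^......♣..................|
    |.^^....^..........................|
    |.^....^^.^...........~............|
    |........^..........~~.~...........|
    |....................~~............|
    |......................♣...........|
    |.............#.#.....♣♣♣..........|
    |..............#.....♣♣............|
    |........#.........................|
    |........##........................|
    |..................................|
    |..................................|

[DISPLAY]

                                          
                                          
                                          
                                          
        ┏━━━━━━━━━━━━━━━━━━━━━━━━━┓       
        ┃ MapNavigator            ┃       
        ┠─────────────────────────┨       
        ┃...^......♣..............┃       
        ┃..^......................┃       
        ┃.^^.^...........~........┃━━━┓   
        ┃...^........@.~~.~.......┃   ┃   
        ┃...............~~........┃───┨   
        ┃.................♣.......┃   ┃   
        ┃........#.#.....♣♣♣......┃   ┃   
        ┗━━━━━━━━━━━━━━━━━━━━━━━━━┛   ┃   
                 ┃   Tom·██·█··█··    ┃   
                 ┃ Snare······██·█    ┃   
                 ┃                    ┃   
                 ┃                    ┃   
                 ┃                    ┃   
                 ┃                    ┃   
                 ┃                    ┃   
                 ┃                    ┃   
                 ┃                    ┃   


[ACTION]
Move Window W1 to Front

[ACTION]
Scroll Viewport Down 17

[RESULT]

        ┏━━━━━━━━━━━━━━━━━━━━━━━━━┓       
        ┃ MapNavigator            ┃       
        ┠─────────────────────────┨       
        ┃...^......♣..............┃       
        ┃..^......................┃       
        ┃.^^.^...........~........┃━━━┓   
        ┃...^........@.~~.~.......┃   ┃   
        ┃...............~~........┃───┨   
        ┃.................♣.......┃   ┃   
        ┃........#.#.....♣♣♣......┃   ┃   
        ┗━━━━━━━━━━━━━━━━━━━━━━━━━┛   ┃   
                 ┃   Tom·██·█··█··    ┃   
                 ┃ Snare······██·█    ┃   
                 ┃                    ┃   
                 ┃                    ┃   
                 ┃                    ┃   
                 ┃                    ┃   
                 ┃                    ┃   
                 ┃                    ┃   
                 ┃                    ┃   
                 ┃                    ┃   
                 ┃                    ┃   
                 ┃                    ┃   
                 ┗━━━━━━━━━━━━━━━━━━━━┛   


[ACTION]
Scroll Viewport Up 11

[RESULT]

                                          
                                          
                                          
                                          
                                          
                                          
                                          
                                          
                                          
                                          
                                          
        ┏━━━━━━━━━━━━━━━━━━━━━━━━━┓       
        ┃ MapNavigator            ┃       
        ┠─────────────────────────┨       
        ┃...^......♣..............┃       
        ┃..^......................┃       
        ┃.^^.^...........~........┃━━━┓   
        ┃...^........@.~~.~.......┃   ┃   
        ┃...............~~........┃───┨   
        ┃.................♣.......┃   ┃   
        ┃........#.#.....♣♣♣......┃   ┃   
        ┗━━━━━━━━━━━━━━━━━━━━━━━━━┛   ┃   
                 ┃   Tom·██·█··█··    ┃   
                 ┃ Snare······██·█    ┃   


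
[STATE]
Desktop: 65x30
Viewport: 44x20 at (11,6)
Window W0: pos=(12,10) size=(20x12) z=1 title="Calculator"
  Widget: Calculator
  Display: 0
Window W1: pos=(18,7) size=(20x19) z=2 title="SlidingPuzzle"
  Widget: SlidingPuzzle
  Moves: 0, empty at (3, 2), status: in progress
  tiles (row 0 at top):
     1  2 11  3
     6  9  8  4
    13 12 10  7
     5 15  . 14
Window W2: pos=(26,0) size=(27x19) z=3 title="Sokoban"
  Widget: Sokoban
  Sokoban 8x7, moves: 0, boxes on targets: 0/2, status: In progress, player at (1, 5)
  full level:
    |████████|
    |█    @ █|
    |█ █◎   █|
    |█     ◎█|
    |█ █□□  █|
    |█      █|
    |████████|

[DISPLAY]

               ┃█     ◎█                 ┃  
       ┏━━━━━━━┃█ █□□  █                 ┃  
       ┃ Slidin┃█      █                 ┃  
       ┠───────┃████████                 ┃  
 ┏━━━━━┃┌────┬─┃Moves: 0  0/2            ┃  
 ┃ Calc┃│  1 │ ┃                         ┃  
 ┠─────┃├────┼─┃                         ┃  
 ┃     ┃│  6 │ ┃                         ┃  
 ┃┌───┬┃├────┼─┃                         ┃  
 ┃│ 7 │┃│ 13 │ ┃                         ┃  
 ┃├───┼┃├────┼─┃                         ┃  
 ┃│ 4 │┃│  5 │ ┃                         ┃  
 ┃├───┼┃└────┴─┗━━━━━━━━━━━━━━━━━━━━━━━━━┛  
 ┃│ 1 │┃Moves: 0          ┃                 
 ┃└───┴┃                  ┃                 
 ┗━━━━━┃                  ┃                 
       ┃                  ┃                 
       ┃                  ┃                 
       ┃                  ┃                 
       ┗━━━━━━━━━━━━━━━━━━┛                 


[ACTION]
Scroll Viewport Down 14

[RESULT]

 ┏━━━━━┃┌────┬─┃Moves: 0  0/2            ┃  
 ┃ Calc┃│  1 │ ┃                         ┃  
 ┠─────┃├────┼─┃                         ┃  
 ┃     ┃│  6 │ ┃                         ┃  
 ┃┌───┬┃├────┼─┃                         ┃  
 ┃│ 7 │┃│ 13 │ ┃                         ┃  
 ┃├───┼┃├────┼─┃                         ┃  
 ┃│ 4 │┃│  5 │ ┃                         ┃  
 ┃├───┼┃└────┴─┗━━━━━━━━━━━━━━━━━━━━━━━━━┛  
 ┃│ 1 │┃Moves: 0          ┃                 
 ┃└───┴┃                  ┃                 
 ┗━━━━━┃                  ┃                 
       ┃                  ┃                 
       ┃                  ┃                 
       ┃                  ┃                 
       ┗━━━━━━━━━━━━━━━━━━┛                 
                                            
                                            
                                            
                                            


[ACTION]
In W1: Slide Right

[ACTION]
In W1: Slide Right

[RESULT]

 ┏━━━━━┃┌────┬─┃Moves: 0  0/2            ┃  
 ┃ Calc┃│  1 │ ┃                         ┃  
 ┠─────┃├────┼─┃                         ┃  
 ┃     ┃│  6 │ ┃                         ┃  
 ┃┌───┬┃├────┼─┃                         ┃  
 ┃│ 7 │┃│ 13 │ ┃                         ┃  
 ┃├───┼┃├────┼─┃                         ┃  
 ┃│ 4 │┃│    │ ┃                         ┃  
 ┃├───┼┃└────┴─┗━━━━━━━━━━━━━━━━━━━━━━━━━┛  
 ┃│ 1 │┃Moves: 2          ┃                 
 ┃└───┴┃                  ┃                 
 ┗━━━━━┃                  ┃                 
       ┃                  ┃                 
       ┃                  ┃                 
       ┃                  ┃                 
       ┗━━━━━━━━━━━━━━━━━━┛                 
                                            
                                            
                                            
                                            


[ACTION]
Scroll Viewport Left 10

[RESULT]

           ┏━━━━━┃┌────┬─┃Moves: 0  0/2     
           ┃ Calc┃│  1 │ ┃                  
           ┠─────┃├────┼─┃                  
           ┃     ┃│  6 │ ┃                  
           ┃┌───┬┃├────┼─┃                  
           ┃│ 7 │┃│ 13 │ ┃                  
           ┃├───┼┃├────┼─┃                  
           ┃│ 4 │┃│    │ ┃                  
           ┃├───┼┃└────┴─┗━━━━━━━━━━━━━━━━━━
           ┃│ 1 │┃Moves: 2          ┃       
           ┃└───┴┃                  ┃       
           ┗━━━━━┃                  ┃       
                 ┃                  ┃       
                 ┃                  ┃       
                 ┃                  ┃       
                 ┗━━━━━━━━━━━━━━━━━━┛       
                                            
                                            
                                            
                                            


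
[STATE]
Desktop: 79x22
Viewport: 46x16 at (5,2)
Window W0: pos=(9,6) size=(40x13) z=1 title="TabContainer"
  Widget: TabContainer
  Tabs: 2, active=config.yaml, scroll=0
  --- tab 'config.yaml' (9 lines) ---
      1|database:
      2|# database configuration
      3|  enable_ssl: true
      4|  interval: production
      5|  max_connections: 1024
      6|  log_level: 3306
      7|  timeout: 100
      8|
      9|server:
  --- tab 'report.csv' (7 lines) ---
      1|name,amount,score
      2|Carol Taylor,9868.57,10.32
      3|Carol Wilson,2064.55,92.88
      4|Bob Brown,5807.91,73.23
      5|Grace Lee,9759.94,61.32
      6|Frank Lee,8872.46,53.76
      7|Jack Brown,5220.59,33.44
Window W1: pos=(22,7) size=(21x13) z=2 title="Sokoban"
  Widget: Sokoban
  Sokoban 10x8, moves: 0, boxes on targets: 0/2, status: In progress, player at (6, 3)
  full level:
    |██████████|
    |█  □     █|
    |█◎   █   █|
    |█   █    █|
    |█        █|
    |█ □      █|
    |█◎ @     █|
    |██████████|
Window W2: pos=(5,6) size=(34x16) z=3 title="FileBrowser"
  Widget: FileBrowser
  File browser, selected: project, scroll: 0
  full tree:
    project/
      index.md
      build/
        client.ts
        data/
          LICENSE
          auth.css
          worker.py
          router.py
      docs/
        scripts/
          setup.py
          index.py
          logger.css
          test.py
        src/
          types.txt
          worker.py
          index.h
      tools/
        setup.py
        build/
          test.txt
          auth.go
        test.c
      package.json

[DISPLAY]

                                              
                                              
                                              
                                              
┏━━━━━━━━━━━━━━━━━━━━━━━━━━━━━━━━┓━━━━━━━━━┓  
┃ FileBrowser                    ┃━━━┓     ┃  
┠────────────────────────────────┨   ┃─────┨  
┃> [-] project/                  ┃───┨     ┃  
┃    index.md                    ┃   ┃─────┃  
┃    [+] build/                  ┃   ┃     ┃  
┃    [+] docs/                   ┃   ┃     ┃  
┃    [+] tools/                  ┃   ┃     ┃  
┃    package.json                ┃   ┃     ┃  
┃                                ┃   ┃     ┃  
┃                                ┃   ┃     ┃  
┃                                ┃   ┃     ┃  


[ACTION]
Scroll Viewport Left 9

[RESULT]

                                              
                                              
                                              
                                              
     ┏━━━━━━━━━━━━━━━━━━━━━━━━━━━━━━━━┓━━━━━━━
     ┃ FileBrowser                    ┃━━━┓   
     ┠────────────────────────────────┨   ┃───
     ┃> [-] project/                  ┃───┨   
     ┃    index.md                    ┃   ┃───
     ┃    [+] build/                  ┃   ┃   
     ┃    [+] docs/                   ┃   ┃   
     ┃    [+] tools/                  ┃   ┃   
     ┃    package.json                ┃   ┃   
     ┃                                ┃   ┃   
     ┃                                ┃   ┃   
     ┃                                ┃   ┃   


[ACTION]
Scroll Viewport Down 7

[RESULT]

     ┏━━━━━━━━━━━━━━━━━━━━━━━━━━━━━━━━┓━━━━━━━
     ┃ FileBrowser                    ┃━━━┓   
     ┠────────────────────────────────┨   ┃───
     ┃> [-] project/                  ┃───┨   
     ┃    index.md                    ┃   ┃───
     ┃    [+] build/                  ┃   ┃   
     ┃    [+] docs/                   ┃   ┃   
     ┃    [+] tools/                  ┃   ┃   
     ┃    package.json                ┃   ┃   
     ┃                                ┃   ┃   
     ┃                                ┃   ┃   
     ┃                                ┃   ┃   
     ┃                                ┃   ┃━━━
     ┃                                ┃━━━┛   
     ┃                                ┃       
     ┗━━━━━━━━━━━━━━━━━━━━━━━━━━━━━━━━┛       


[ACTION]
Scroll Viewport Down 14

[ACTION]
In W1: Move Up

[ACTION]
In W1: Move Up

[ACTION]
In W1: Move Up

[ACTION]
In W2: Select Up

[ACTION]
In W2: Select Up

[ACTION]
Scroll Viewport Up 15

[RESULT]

                                              
                                              
                                              
                                              
                                              
                                              
     ┏━━━━━━━━━━━━━━━━━━━━━━━━━━━━━━━━┓━━━━━━━
     ┃ FileBrowser                    ┃━━━┓   
     ┠────────────────────────────────┨   ┃───
     ┃> [-] project/                  ┃───┨   
     ┃    index.md                    ┃   ┃───
     ┃    [+] build/                  ┃   ┃   
     ┃    [+] docs/                   ┃   ┃   
     ┃    [+] tools/                  ┃   ┃   
     ┃    package.json                ┃   ┃   
     ┃                                ┃   ┃   
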